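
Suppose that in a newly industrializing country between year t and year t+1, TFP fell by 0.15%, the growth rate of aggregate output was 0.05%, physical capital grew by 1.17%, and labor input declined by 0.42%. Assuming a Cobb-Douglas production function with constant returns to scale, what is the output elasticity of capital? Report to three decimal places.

gY = gA + α·gK + (1−α)·gL, so gY − gA − gL = α(gK − gL).
0.05 + 0.15 + 0.42 = α × (1.17 − (-0.42)).
0.62 = 1.59 α, so α = 0.38994.

0.390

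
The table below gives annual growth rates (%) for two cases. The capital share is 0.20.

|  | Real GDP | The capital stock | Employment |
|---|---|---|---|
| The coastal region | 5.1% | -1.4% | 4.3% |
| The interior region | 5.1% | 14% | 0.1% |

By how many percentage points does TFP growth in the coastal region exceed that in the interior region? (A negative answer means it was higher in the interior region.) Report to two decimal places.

Labor's share = 1 − 0.2 = 0.8.
The coastal region: TFP = 5.1 + 0.28 − 3.44 = 1.94%.
The interior region: TFP = 5.1 − 2.8 − 0.08 = 2.22%.
Difference = 1.94 − (2.22) = -0.28 pp.

-0.28 percentage points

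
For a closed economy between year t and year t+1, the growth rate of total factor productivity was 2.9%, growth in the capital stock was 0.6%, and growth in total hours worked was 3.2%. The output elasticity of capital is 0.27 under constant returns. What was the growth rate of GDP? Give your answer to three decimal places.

Labor's share = 1 − 0.27 = 0.73.
The capital stock: 0.27 × 0.6 = 0.162 pp.
Total hours worked: 0.73 × 3.2 = 2.336 pp.
Output growth = 2.9 + 2.498 = 5.398%.

5.398%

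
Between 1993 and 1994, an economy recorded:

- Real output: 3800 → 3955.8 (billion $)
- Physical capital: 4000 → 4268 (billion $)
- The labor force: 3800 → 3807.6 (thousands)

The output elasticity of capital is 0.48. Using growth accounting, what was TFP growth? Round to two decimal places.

Real output growth = (3955.8 − 3800) / 3800 = 4.1%.
Physical capital growth = (4268 − 4000) / 4000 = 6.7%.
The labor force growth = (3807.6 − 3800) / 3800 = 0.2%.
Labor's share = 1 − 0.48 = 0.52.
Physical capital: 0.48 × 6.7 = 3.216 pp.
The labor force: 0.52 × 0.2 = 0.104 pp.
TFP growth = 4.1 − 3.32 = 0.78%.

TFP grew 0.78%.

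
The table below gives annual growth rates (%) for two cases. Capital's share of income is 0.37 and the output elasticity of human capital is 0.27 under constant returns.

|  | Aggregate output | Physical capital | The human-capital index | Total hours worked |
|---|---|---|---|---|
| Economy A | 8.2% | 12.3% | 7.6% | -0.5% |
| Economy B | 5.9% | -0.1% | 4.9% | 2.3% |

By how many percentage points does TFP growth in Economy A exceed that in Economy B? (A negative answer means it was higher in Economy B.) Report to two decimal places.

-2.01 percentage points

Labor's share = 1 − 0.37 − 0.27 = 0.36.
Economy A: TFP = 8.2 − 4.551 − 2.052 + 0.18 = 1.777%.
Economy B: TFP = 5.9 + 0.037 − 1.323 − 0.828 = 3.786%.
Difference = 1.777 − (3.786) = -2.009 pp.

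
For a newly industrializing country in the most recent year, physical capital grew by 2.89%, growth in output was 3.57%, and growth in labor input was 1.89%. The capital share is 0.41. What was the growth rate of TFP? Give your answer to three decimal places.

TFP grew 1.270%.

Labor's share = 1 − 0.41 = 0.59.
Physical capital: 0.41 × 2.89 = 1.1849 pp.
Labor input: 0.59 × 1.89 = 1.1151 pp.
TFP growth = 3.57 − 2.3 = 1.27%.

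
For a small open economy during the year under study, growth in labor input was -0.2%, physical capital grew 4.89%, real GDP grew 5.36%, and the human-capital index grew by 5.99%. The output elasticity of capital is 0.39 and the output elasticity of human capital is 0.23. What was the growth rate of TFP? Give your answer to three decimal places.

TFP grew 2.151%.

Labor's share = 1 − 0.39 − 0.23 = 0.38.
Physical capital: 0.39 × 4.89 = 1.9071 pp.
The human-capital index: 0.23 × 5.99 = 1.3777 pp.
Labor input: 0.38 × (-0.2) = -0.076 pp.
TFP growth = 5.36 − 3.2088 = 2.1512%.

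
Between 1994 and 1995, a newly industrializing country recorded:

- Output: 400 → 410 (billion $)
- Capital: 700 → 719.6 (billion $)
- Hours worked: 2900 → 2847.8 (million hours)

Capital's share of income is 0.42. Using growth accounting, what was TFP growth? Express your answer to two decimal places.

2.37%

Output growth = (410 − 400) / 400 = 2.5%.
Capital growth = (719.6 − 700) / 700 = 2.8%.
Hours worked growth = (2847.8 − 2900) / 2900 = -1.8%.
Labor's share = 1 − 0.42 = 0.58.
Capital: 0.42 × 2.8 = 1.176 pp.
Hours worked: 0.58 × (-1.8) = -1.044 pp.
TFP growth = 2.5 − 0.132 = 2.368%.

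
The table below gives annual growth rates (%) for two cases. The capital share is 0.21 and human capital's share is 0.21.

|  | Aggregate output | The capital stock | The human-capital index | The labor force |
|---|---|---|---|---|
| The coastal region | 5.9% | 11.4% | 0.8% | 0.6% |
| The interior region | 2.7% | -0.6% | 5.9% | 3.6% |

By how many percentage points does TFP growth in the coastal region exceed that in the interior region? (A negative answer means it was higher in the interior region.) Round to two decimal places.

3.49 percentage points

Labor's share = 1 − 0.21 − 0.21 = 0.58.
The coastal region: TFP = 5.9 − 2.394 − 0.168 − 0.348 = 2.99%.
The interior region: TFP = 2.7 + 0.126 − 1.239 − 2.088 = -0.501%.
Difference = 2.99 − (-0.501) = 3.491 pp.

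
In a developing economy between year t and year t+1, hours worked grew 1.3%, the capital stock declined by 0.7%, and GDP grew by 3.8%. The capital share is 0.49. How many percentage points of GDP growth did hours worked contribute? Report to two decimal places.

0.66

Labor's share = 1 − 0.49 = 0.51.
Contribution = share × growth = 0.51 × 1.3 = 0.663 pp.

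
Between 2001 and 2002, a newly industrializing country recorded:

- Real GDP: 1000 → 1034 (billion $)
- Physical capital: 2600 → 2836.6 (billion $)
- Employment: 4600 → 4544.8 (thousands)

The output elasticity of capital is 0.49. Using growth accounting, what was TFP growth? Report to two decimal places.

-0.45%

Real GDP growth = (1034 − 1000) / 1000 = 3.4%.
Physical capital growth = (2836.6 − 2600) / 2600 = 9.1%.
Employment growth = (4544.8 − 4600) / 4600 = -1.2%.
Labor's share = 1 − 0.49 = 0.51.
Physical capital: 0.49 × 9.1 = 4.459 pp.
Employment: 0.51 × (-1.2) = -0.612 pp.
TFP growth = 3.4 − 3.847 = -0.447%.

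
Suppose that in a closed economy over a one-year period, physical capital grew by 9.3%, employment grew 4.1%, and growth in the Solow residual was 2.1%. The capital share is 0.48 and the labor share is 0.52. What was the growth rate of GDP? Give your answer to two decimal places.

8.70%

Labor's share = 1 − 0.48 = 0.52.
Physical capital: 0.48 × 9.3 = 4.464 pp.
Employment: 0.52 × 4.1 = 2.132 pp.
Output growth = 2.1 + 6.596 = 8.696%.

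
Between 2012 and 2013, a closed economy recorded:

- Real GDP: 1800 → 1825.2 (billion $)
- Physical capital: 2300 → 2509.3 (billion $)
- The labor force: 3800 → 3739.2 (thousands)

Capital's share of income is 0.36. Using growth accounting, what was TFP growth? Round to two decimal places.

-0.85%

Real GDP growth = (1825.2 − 1800) / 1800 = 1.4%.
Physical capital growth = (2509.3 − 2300) / 2300 = 9.1%.
The labor force growth = (3739.2 − 3800) / 3800 = -1.6%.
Labor's share = 1 − 0.36 = 0.64.
Physical capital: 0.36 × 9.1 = 3.276 pp.
The labor force: 0.64 × (-1.6) = -1.024 pp.
TFP growth = 1.4 − 2.252 = -0.852%.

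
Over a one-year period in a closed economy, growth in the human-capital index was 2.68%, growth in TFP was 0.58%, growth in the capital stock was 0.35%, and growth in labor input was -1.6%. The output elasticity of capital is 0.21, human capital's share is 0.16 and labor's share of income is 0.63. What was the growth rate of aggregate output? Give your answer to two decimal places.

0.07%

Labor's share = 1 − 0.21 − 0.16 = 0.63.
The capital stock: 0.21 × 0.35 = 0.0735 pp.
The human-capital index: 0.16 × 2.68 = 0.4288 pp.
Labor input: 0.63 × (-1.6) = -1.008 pp.
Output growth = 0.58 + (-0.5057) = 0.0743%.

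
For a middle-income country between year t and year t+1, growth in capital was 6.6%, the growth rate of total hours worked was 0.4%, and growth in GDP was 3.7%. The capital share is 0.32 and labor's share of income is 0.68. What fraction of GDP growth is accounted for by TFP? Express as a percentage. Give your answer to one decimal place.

TFP accounted for 35.6% of growth.

Labor's share = 1 − 0.32 = 0.68.
Capital: 0.32 × 6.6 = 2.112 pp.
Total hours worked: 0.68 × 0.4 = 0.272 pp.
TFP growth = 3.7 − 2.384 = 1.316%.
TFP share of growth = 1.316 / 3.7 × 100 = 35.568%.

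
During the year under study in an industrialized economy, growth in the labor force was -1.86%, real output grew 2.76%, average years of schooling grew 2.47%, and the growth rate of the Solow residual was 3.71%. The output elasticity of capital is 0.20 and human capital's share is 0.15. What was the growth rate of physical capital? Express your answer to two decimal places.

-0.56%

Labor's share = 1 − 0.2 − 0.15 = 0.65.
gY = gA + 0.15×2.47 + 0.65×(-1.86) + 0.2×g.
0.2×g = 2.76 − 3.71 + 0.8385 = -0.1115.
g = -0.1115 / 0.2 = -0.5575%.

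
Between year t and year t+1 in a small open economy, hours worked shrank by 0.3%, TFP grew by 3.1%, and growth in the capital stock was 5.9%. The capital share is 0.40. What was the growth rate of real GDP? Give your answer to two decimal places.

5.28%

Labor's share = 1 − 0.4 = 0.6.
The capital stock: 0.4 × 5.9 = 2.36 pp.
Hours worked: 0.6 × (-0.3) = -0.18 pp.
Output growth = 3.1 + 2.18 = 5.28%.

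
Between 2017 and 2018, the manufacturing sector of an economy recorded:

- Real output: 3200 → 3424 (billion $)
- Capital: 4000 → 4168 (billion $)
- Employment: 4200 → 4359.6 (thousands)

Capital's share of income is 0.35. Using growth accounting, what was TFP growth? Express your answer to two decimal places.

Real output growth = (3424 − 3200) / 3200 = 7%.
Capital growth = (4168 − 4000) / 4000 = 4.2%.
Employment growth = (4359.6 − 4200) / 4200 = 3.8%.
Labor's share = 1 − 0.35 = 0.65.
Capital: 0.35 × 4.2 = 1.47 pp.
Employment: 0.65 × 3.8 = 2.47 pp.
TFP growth = 7 − 3.94 = 3.06%.

TFP growth was 3.06%.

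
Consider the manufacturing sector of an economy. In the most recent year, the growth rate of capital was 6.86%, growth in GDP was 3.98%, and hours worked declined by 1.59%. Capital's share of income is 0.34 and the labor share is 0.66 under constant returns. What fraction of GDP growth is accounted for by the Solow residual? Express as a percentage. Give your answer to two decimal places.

The Solow residual accounted for 67.76% of growth.

Labor's share = 1 − 0.34 = 0.66.
Capital: 0.34 × 6.86 = 2.3324 pp.
Hours worked: 0.66 × (-1.59) = -1.0494 pp.
TFP growth = 3.98 − 1.283 = 2.697%.
TFP share of growth = 2.697 / 3.98 × 100 = 67.7638%.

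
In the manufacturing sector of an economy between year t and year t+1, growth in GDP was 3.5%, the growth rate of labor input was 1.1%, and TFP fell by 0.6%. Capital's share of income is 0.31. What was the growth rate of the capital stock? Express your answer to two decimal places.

The capital stock growth was 10.78%.

Labor's share = 1 − 0.31 = 0.69.
gY = gA + 0.69×1.1 + 0.31×g.
0.31×g = 3.5 + 0.6 − 0.759 = 3.341.
g = 3.341 / 0.31 = 10.7774%.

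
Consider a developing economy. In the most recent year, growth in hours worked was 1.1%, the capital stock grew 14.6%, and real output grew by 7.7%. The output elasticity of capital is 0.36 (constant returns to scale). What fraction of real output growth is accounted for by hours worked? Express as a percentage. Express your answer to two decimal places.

Labor's share = 1 − 0.36 = 0.64.
Hours worked contributed 0.64 × 1.1 = 0.704 pp.
Share of growth = 0.704 / 7.7 × 100 = 9.1429%.

9.14%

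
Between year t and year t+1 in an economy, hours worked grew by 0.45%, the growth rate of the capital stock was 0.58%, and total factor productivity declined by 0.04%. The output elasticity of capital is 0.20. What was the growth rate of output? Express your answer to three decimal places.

0.436%

Labor's share = 1 − 0.2 = 0.8.
The capital stock: 0.2 × 0.58 = 0.116 pp.
Hours worked: 0.8 × 0.45 = 0.36 pp.
Output growth = -0.04 + 0.476 = 0.436%.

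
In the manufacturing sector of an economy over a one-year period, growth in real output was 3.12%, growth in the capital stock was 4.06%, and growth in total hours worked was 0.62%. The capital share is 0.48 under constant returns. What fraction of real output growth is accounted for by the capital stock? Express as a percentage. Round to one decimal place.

The capital stock contributed 0.48 × 4.06 = 1.9488 pp.
Share of growth = 1.9488 / 3.12 × 100 = 62.462%.

62.5%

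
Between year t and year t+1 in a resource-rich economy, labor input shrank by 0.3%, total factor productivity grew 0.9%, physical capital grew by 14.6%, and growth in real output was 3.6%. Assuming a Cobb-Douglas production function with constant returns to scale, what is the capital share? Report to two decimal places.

gY = gA + α·gK + (1−α)·gL, so gY − gA − gL = α(gK − gL).
3.6 − 0.9 + 0.3 = α × (14.6 − (-0.3)).
3 = 14.9 α, so α = 0.2013.

The capital share is 0.20.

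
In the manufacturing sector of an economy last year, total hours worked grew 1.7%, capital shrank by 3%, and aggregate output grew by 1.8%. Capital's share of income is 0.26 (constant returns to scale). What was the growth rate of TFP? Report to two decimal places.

1.32%

Labor's share = 1 − 0.26 = 0.74.
Capital: 0.26 × (-3) = -0.78 pp.
Total hours worked: 0.74 × 1.7 = 1.258 pp.
TFP growth = 1.8 − 0.478 = 1.322%.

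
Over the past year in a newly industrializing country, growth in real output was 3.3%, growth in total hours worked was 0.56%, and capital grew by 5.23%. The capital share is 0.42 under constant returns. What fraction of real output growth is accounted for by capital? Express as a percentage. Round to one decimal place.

Capital contributed 0.42 × 5.23 = 2.1966 pp.
Share of growth = 2.1966 / 3.3 × 100 = 66.564%.

66.6%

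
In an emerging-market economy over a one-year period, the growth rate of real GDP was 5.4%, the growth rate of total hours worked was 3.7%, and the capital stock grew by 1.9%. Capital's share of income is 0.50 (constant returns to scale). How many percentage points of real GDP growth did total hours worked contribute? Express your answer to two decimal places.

1.85 pp

Labor's share = 1 − 0.5 = 0.5.
Contribution = share × growth = 0.5 × 3.7 = 1.85 pp.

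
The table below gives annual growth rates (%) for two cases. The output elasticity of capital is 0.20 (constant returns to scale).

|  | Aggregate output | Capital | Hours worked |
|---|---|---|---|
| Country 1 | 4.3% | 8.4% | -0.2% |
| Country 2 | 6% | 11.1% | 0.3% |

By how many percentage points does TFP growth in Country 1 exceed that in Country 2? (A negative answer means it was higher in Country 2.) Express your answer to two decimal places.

Labor's share = 1 − 0.2 = 0.8.
Country 1: TFP = 4.3 − 1.68 + 0.16 = 2.78%.
Country 2: TFP = 6 − 2.22 − 0.24 = 3.54%.
Difference = 2.78 − (3.54) = -0.76 pp.

-0.76 percentage points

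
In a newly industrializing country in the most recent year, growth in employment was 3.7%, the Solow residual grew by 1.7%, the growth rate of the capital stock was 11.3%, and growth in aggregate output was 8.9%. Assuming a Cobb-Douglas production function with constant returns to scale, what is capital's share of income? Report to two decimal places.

gY = gA + α·gK + (1−α)·gL, so gY − gA − gL = α(gK − gL).
8.9 − 1.7 − 3.7 = α × (11.3 − 3.7).
3.5 = 7.6 α, so α = 0.4605.

Capital's share of income is 0.46.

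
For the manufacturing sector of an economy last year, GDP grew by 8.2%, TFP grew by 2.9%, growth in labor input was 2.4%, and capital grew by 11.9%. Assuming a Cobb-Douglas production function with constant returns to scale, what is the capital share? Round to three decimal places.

gY = gA + α·gK + (1−α)·gL, so gY − gA − gL = α(gK − gL).
8.2 − 2.9 − 2.4 = α × (11.9 − 2.4).
2.9 = 9.5 α, so α = 0.30526.

α = 0.305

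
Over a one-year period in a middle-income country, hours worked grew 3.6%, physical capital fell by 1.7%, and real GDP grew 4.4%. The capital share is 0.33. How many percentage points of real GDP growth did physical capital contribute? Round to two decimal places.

Contribution = share × growth = 0.33 × (-1.7) = -0.561 pp.

-0.56 percentage points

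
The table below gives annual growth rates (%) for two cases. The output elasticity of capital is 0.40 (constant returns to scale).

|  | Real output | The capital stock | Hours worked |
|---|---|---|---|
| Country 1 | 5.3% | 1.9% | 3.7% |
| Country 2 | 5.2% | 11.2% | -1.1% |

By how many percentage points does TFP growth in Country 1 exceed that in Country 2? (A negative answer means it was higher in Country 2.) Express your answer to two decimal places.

0.94 percentage points

Labor's share = 1 − 0.4 = 0.6.
Country 1: TFP = 5.3 − 0.76 − 2.22 = 2.32%.
Country 2: TFP = 5.2 − 4.48 + 0.66 = 1.38%.
Difference = 2.32 − (1.38) = 0.94 pp.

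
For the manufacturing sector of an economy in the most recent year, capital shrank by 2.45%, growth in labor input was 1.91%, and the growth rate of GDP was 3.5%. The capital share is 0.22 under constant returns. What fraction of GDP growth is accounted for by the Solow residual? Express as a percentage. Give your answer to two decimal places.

Labor's share = 1 − 0.22 = 0.78.
Capital: 0.22 × (-2.45) = -0.539 pp.
Labor input: 0.78 × 1.91 = 1.4898 pp.
TFP growth = 3.5 − 0.9508 = 2.5492%.
TFP share of growth = 2.5492 / 3.5 × 100 = 72.8343%.

The Solow residual accounted for 72.83% of growth.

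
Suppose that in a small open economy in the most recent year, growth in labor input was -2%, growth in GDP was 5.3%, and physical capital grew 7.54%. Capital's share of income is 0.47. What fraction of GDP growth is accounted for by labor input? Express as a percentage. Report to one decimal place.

Labor's share = 1 − 0.47 = 0.53.
Labor input contributed 0.53 × (-2) = -1.06 pp.
Share of growth = -1.06 / 5.3 × 100 = -20%.

-20.0%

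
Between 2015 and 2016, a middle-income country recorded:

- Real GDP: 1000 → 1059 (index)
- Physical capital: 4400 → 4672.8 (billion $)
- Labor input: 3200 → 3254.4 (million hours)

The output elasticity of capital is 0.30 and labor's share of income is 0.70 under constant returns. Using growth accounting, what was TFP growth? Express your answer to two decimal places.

Real GDP growth = (1059 − 1000) / 1000 = 5.9%.
Physical capital growth = (4672.8 − 4400) / 4400 = 6.2%.
Labor input growth = (3254.4 − 3200) / 3200 = 1.7%.
Labor's share = 1 − 0.3 = 0.7.
Physical capital: 0.3 × 6.2 = 1.86 pp.
Labor input: 0.7 × 1.7 = 1.19 pp.
TFP growth = 5.9 − 3.05 = 2.85%.

TFP grew 2.85%.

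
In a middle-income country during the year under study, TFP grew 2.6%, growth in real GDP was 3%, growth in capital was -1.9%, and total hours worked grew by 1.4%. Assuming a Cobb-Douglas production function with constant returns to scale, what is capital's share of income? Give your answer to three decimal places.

0.303

gY = gA + α·gK + (1−α)·gL, so gY − gA − gL = α(gK − gL).
3 − 2.6 − 1.4 = α × (-1.9 − 1.4).
-1 = -3.3 α, so α = 0.30303.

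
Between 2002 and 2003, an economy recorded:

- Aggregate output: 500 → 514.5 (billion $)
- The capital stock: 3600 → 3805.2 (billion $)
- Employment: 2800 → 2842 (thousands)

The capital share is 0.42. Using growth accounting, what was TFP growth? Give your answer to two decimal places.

-0.36%

Aggregate output growth = (514.5 − 500) / 500 = 2.9%.
The capital stock growth = (3805.2 − 3600) / 3600 = 5.7%.
Employment growth = (2842 − 2800) / 2800 = 1.5%.
Labor's share = 1 − 0.42 = 0.58.
The capital stock: 0.42 × 5.7 = 2.394 pp.
Employment: 0.58 × 1.5 = 0.87 pp.
TFP growth = 2.9 − 3.264 = -0.364%.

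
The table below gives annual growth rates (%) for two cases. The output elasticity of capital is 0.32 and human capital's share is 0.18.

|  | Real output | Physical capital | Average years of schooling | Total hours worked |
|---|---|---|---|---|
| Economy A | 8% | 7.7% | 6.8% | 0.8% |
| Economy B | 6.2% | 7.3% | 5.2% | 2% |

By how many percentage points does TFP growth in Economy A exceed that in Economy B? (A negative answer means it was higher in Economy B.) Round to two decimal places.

Labor's share = 1 − 0.32 − 0.18 = 0.5.
Economy A: TFP = 8 − 2.464 − 1.224 − 0.4 = 3.912%.
Economy B: TFP = 6.2 − 2.336 − 0.936 − 1 = 1.928%.
Difference = 3.912 − (1.928) = 1.984 pp.

1.98 percentage points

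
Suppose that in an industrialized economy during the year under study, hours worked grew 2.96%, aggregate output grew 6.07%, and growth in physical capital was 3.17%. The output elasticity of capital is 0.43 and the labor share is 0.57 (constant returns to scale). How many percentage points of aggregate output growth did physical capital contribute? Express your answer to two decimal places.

Contribution = share × growth = 0.43 × 3.17 = 1.3631 pp.

1.36 pp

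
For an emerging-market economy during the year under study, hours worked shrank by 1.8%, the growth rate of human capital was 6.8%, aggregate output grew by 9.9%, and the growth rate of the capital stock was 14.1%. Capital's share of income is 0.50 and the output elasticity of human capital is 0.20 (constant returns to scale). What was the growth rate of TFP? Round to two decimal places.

Labor's share = 1 − 0.5 − 0.2 = 0.3.
The capital stock: 0.5 × 14.1 = 7.05 pp.
Human capital: 0.2 × 6.8 = 1.36 pp.
Hours worked: 0.3 × (-1.8) = -0.54 pp.
TFP growth = 9.9 − 7.87 = 2.03%.

2.03%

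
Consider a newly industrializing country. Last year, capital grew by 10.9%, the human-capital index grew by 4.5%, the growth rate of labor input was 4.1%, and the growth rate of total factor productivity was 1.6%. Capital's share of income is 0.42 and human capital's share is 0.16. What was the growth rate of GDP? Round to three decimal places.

8.620%

Labor's share = 1 − 0.42 − 0.16 = 0.42.
Capital: 0.42 × 10.9 = 4.578 pp.
The human-capital index: 0.16 × 4.5 = 0.72 pp.
Labor input: 0.42 × 4.1 = 1.722 pp.
Output growth = 1.6 + 7.02 = 8.62%.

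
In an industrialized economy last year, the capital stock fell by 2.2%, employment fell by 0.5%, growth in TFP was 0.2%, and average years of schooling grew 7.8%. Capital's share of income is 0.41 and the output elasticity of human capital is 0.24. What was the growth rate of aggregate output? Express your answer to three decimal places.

Labor's share = 1 − 0.41 − 0.24 = 0.35.
The capital stock: 0.41 × (-2.2) = -0.902 pp.
Average years of schooling: 0.24 × 7.8 = 1.872 pp.
Employment: 0.35 × (-0.5) = -0.175 pp.
Output growth = 0.2 + 0.795 = 0.995%.

Aggregate output growth was 0.995%.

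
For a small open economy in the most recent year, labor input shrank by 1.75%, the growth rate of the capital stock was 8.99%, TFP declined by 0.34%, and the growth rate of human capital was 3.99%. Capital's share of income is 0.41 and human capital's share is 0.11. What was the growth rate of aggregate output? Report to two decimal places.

Aggregate output growth was 2.94%.

Labor's share = 1 − 0.41 − 0.11 = 0.48.
The capital stock: 0.41 × 8.99 = 3.6859 pp.
Human capital: 0.11 × 3.99 = 0.4389 pp.
Labor input: 0.48 × (-1.75) = -0.84 pp.
Output growth = -0.34 + 3.2848 = 2.9448%.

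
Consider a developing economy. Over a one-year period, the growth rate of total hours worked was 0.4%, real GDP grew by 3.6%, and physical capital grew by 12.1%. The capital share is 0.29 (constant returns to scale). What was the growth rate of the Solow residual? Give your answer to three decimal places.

-0.193%

Labor's share = 1 − 0.29 = 0.71.
Physical capital: 0.29 × 12.1 = 3.509 pp.
Total hours worked: 0.71 × 0.4 = 0.284 pp.
TFP growth = 3.6 − 3.793 = -0.193%.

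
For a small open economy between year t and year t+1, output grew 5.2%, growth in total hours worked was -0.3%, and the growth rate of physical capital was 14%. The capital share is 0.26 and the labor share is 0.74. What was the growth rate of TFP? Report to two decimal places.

Labor's share = 1 − 0.26 = 0.74.
Physical capital: 0.26 × 14 = 3.64 pp.
Total hours worked: 0.74 × (-0.3) = -0.222 pp.
TFP growth = 5.2 − 3.418 = 1.782%.

TFP growth was 1.78%.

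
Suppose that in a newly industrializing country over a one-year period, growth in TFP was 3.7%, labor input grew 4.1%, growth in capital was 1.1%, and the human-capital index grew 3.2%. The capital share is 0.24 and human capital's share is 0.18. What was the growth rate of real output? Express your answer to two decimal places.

Labor's share = 1 − 0.24 − 0.18 = 0.58.
Capital: 0.24 × 1.1 = 0.264 pp.
The human-capital index: 0.18 × 3.2 = 0.576 pp.
Labor input: 0.58 × 4.1 = 2.378 pp.
Output growth = 3.7 + 3.218 = 6.918%.

6.92%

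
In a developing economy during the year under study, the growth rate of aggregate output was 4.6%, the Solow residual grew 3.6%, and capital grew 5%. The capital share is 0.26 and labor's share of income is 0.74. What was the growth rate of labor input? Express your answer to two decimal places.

-0.41%

Labor's share = 1 − 0.26 = 0.74.
gY = gA + 0.26×5 + 0.74×g.
0.74×g = 4.6 − 3.6 − 1.3 = -0.3.
g = -0.3 / 0.74 = -0.4054%.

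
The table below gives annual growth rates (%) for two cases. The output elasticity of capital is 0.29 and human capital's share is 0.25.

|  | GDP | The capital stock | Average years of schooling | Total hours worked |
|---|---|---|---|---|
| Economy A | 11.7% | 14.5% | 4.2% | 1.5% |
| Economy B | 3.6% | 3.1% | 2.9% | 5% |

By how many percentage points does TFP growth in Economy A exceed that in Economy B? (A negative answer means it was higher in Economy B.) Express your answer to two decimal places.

6.08 percentage points

Labor's share = 1 − 0.29 − 0.25 = 0.46.
Economy A: TFP = 11.7 − 4.205 − 1.05 − 0.69 = 5.755%.
Economy B: TFP = 3.6 − 0.899 − 0.725 − 2.3 = -0.324%.
Difference = 5.755 − (-0.324) = 6.079 pp.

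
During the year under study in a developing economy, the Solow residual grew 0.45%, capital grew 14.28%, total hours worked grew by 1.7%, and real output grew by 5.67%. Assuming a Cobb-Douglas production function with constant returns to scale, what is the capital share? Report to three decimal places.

0.280

gY = gA + α·gK + (1−α)·gL, so gY − gA − gL = α(gK − gL).
5.67 − 0.45 − 1.7 = α × (14.28 − 1.7).
3.52 = 12.58 α, so α = 0.27981.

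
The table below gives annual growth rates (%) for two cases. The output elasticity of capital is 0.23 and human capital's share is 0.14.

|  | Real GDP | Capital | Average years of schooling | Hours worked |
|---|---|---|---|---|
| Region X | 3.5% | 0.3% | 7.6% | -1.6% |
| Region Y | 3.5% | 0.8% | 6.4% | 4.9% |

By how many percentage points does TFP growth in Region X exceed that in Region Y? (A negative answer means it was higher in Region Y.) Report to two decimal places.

4.04 percentage points

Labor's share = 1 − 0.23 − 0.14 = 0.63.
Region X: TFP = 3.5 − 0.069 − 1.064 + 1.008 = 3.375%.
Region Y: TFP = 3.5 − 0.184 − 0.896 − 3.087 = -0.667%.
Difference = 3.375 − (-0.667) = 4.042 pp.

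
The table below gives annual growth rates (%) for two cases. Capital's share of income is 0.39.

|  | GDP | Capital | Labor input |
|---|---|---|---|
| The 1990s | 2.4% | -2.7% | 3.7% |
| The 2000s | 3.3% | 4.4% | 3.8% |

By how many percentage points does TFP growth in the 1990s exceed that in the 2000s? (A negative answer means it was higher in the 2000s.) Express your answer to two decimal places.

Labor's share = 1 − 0.39 = 0.61.
The 1990s: TFP = 2.4 + 1.053 − 2.257 = 1.196%.
The 2000s: TFP = 3.3 − 1.716 − 2.318 = -0.734%.
Difference = 1.196 − (-0.734) = 1.93 pp.

1.93 percentage points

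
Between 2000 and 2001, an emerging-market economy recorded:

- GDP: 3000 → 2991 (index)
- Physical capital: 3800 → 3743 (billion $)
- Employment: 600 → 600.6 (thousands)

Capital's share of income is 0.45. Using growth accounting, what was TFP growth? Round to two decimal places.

TFP grew 0.32%.

GDP growth = (2991 − 3000) / 3000 = -0.3%.
Physical capital growth = (3743 − 3800) / 3800 = -1.5%.
Employment growth = (600.6 − 600) / 600 = 0.1%.
Labor's share = 1 − 0.45 = 0.55.
Physical capital: 0.45 × (-1.5) = -0.675 pp.
Employment: 0.55 × 0.1 = 0.055 pp.
TFP growth = -0.3 + 0.62 = 0.32%.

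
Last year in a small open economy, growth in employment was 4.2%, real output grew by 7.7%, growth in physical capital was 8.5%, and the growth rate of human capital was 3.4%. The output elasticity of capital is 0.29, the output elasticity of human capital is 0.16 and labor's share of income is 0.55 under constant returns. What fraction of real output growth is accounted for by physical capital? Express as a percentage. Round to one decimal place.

32.0%

Physical capital contributed 0.29 × 8.5 = 2.465 pp.
Share of growth = 2.465 / 7.7 × 100 = 32.013%.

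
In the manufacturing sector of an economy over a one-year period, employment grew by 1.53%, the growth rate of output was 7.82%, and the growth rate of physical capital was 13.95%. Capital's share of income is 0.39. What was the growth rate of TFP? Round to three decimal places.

TFP grew 1.446%.

Labor's share = 1 − 0.39 = 0.61.
Physical capital: 0.39 × 13.95 = 5.4405 pp.
Employment: 0.61 × 1.53 = 0.9333 pp.
TFP growth = 7.82 − 6.3738 = 1.4462%.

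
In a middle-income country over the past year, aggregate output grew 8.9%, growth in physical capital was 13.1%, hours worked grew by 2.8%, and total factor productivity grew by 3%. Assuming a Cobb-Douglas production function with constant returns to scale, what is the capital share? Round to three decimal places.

The capital share is 0.301.

gY = gA + α·gK + (1−α)·gL, so gY − gA − gL = α(gK − gL).
8.9 − 3 − 2.8 = α × (13.1 − 2.8).
3.1 = 10.3 α, so α = 0.30097.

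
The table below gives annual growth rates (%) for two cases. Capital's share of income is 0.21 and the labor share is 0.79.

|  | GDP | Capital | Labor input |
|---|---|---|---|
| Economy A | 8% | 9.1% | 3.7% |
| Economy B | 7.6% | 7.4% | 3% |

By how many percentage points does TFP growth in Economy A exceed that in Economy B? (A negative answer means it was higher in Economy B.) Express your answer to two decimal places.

-0.51 percentage points

Labor's share = 1 − 0.21 = 0.79.
Economy A: TFP = 8 − 1.911 − 2.923 = 3.166%.
Economy B: TFP = 7.6 − 1.554 − 2.37 = 3.676%.
Difference = 3.166 − (3.676) = -0.51 pp.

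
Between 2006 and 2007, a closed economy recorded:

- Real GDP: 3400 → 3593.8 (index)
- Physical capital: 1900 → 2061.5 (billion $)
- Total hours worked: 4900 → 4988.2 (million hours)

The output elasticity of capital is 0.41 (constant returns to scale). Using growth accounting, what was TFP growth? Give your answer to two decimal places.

Real GDP growth = (3593.8 − 3400) / 3400 = 5.7%.
Physical capital growth = (2061.5 − 1900) / 1900 = 8.5%.
Total hours worked growth = (4988.2 − 4900) / 4900 = 1.8%.
Labor's share = 1 − 0.41 = 0.59.
Physical capital: 0.41 × 8.5 = 3.485 pp.
Total hours worked: 0.59 × 1.8 = 1.062 pp.
TFP growth = 5.7 − 4.547 = 1.153%.

TFP grew 1.15%.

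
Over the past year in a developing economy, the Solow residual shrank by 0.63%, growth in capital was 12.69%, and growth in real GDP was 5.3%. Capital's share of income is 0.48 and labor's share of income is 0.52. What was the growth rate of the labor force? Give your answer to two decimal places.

-0.31%

Labor's share = 1 − 0.48 = 0.52.
gY = gA + 0.48×12.69 + 0.52×g.
0.52×g = 5.3 + 0.63 − 6.0912 = -0.1612.
g = -0.1612 / 0.52 = -0.31%.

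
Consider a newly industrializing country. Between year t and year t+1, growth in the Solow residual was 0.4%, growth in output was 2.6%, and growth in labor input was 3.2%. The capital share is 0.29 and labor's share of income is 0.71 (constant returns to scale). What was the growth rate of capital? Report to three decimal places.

Labor's share = 1 − 0.29 = 0.71.
gY = gA + 0.71×3.2 + 0.29×g.
0.29×g = 2.6 − 0.4 − 2.272 = -0.072.
g = -0.072 / 0.29 = -0.24828%.

-0.248%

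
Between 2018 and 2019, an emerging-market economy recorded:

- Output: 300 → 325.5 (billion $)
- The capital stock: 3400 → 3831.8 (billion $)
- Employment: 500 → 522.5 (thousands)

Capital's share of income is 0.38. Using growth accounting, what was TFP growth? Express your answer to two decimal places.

Output growth = (325.5 − 300) / 300 = 8.5%.
The capital stock growth = (3831.8 − 3400) / 3400 = 12.7%.
Employment growth = (522.5 − 500) / 500 = 4.5%.
Labor's share = 1 − 0.38 = 0.62.
The capital stock: 0.38 × 12.7 = 4.826 pp.
Employment: 0.62 × 4.5 = 2.79 pp.
TFP growth = 8.5 − 7.616 = 0.884%.

TFP growth was 0.88%.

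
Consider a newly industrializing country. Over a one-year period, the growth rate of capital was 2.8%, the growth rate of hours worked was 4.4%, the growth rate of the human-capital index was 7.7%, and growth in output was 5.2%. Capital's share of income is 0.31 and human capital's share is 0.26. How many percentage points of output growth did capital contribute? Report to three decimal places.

0.868

Contribution = share × growth = 0.31 × 2.8 = 0.868 pp.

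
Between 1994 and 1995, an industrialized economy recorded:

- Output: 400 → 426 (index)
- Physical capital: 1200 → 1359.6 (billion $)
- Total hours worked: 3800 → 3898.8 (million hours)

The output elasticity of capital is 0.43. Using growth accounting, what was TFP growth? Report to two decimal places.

-0.70%

Output growth = (426 − 400) / 400 = 6.5%.
Physical capital growth = (1359.6 − 1200) / 1200 = 13.3%.
Total hours worked growth = (3898.8 − 3800) / 3800 = 2.6%.
Labor's share = 1 − 0.43 = 0.57.
Physical capital: 0.43 × 13.3 = 5.719 pp.
Total hours worked: 0.57 × 2.6 = 1.482 pp.
TFP growth = 6.5 − 7.201 = -0.701%.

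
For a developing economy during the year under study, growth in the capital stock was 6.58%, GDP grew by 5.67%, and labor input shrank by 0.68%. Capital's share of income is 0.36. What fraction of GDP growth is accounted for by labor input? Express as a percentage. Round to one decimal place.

Labor's share = 1 − 0.36 = 0.64.
Labor input contributed 0.64 × (-0.68) = -0.4352 pp.
Share of growth = -0.4352 / 5.67 × 100 = -7.675%.

-7.7%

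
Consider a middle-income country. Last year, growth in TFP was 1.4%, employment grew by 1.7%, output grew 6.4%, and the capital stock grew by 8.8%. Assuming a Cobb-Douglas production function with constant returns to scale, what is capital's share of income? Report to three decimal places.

α = 0.465

gY = gA + α·gK + (1−α)·gL, so gY − gA − gL = α(gK − gL).
6.4 − 1.4 − 1.7 = α × (8.8 − 1.7).
3.3 = 7.1 α, so α = 0.46479.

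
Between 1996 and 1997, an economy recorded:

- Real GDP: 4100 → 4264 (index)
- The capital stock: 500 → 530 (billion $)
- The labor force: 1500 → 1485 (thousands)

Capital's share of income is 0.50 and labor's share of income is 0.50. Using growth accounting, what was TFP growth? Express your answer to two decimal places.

1.50%

Real GDP growth = (4264 − 4100) / 4100 = 4%.
The capital stock growth = (530 − 500) / 500 = 6%.
The labor force growth = (1485 − 1500) / 1500 = -1%.
Labor's share = 1 − 0.5 = 0.5.
The capital stock: 0.5 × 6 = 3 pp.
The labor force: 0.5 × (-1) = -0.5 pp.
TFP growth = 4 − 2.5 = 1.5%.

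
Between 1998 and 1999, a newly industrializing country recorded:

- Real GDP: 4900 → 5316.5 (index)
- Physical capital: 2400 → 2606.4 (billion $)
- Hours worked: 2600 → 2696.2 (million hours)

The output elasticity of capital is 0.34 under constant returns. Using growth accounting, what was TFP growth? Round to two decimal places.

TFP grew 3.13%.

Real GDP growth = (5316.5 − 4900) / 4900 = 8.5%.
Physical capital growth = (2606.4 − 2400) / 2400 = 8.6%.
Hours worked growth = (2696.2 − 2600) / 2600 = 3.7%.
Labor's share = 1 − 0.34 = 0.66.
Physical capital: 0.34 × 8.6 = 2.924 pp.
Hours worked: 0.66 × 3.7 = 2.442 pp.
TFP growth = 8.5 − 5.366 = 3.134%.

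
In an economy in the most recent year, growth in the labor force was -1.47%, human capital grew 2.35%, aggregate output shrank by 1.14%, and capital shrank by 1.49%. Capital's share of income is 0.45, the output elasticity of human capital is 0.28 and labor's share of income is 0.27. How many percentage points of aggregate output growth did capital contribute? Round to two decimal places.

Contribution = share × growth = 0.45 × (-1.49) = -0.6705 pp.

-0.67 pp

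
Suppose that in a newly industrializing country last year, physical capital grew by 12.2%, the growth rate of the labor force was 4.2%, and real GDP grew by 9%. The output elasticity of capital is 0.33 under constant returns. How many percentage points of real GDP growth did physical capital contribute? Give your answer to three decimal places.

4.026

Contribution = share × growth = 0.33 × 12.2 = 4.026 pp.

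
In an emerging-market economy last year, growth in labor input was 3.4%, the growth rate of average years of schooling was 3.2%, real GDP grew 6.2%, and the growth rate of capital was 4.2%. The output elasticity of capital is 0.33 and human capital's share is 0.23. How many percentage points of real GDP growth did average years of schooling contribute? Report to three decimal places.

Contribution = share × growth = 0.23 × 3.2 = 0.736 pp.

0.736 percentage points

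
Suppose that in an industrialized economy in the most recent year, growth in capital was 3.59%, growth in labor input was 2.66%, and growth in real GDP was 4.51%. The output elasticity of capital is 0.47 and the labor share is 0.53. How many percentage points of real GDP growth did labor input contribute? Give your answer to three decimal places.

1.410

Labor's share = 1 − 0.47 = 0.53.
Contribution = share × growth = 0.53 × 2.66 = 1.4098 pp.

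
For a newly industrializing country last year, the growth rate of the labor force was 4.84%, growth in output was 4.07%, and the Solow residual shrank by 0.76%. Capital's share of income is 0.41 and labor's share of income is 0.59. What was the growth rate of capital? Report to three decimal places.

4.816%

Labor's share = 1 − 0.41 = 0.59.
gY = gA + 0.59×4.84 + 0.41×g.
0.41×g = 4.07 + 0.76 − 2.8556 = 1.9744.
g = 1.9744 / 0.41 = 4.81561%.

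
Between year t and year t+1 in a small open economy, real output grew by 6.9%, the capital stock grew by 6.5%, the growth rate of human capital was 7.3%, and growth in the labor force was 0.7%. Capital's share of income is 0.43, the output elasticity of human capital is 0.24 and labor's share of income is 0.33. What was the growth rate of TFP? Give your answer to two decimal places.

Labor's share = 1 − 0.43 − 0.24 = 0.33.
The capital stock: 0.43 × 6.5 = 2.795 pp.
Human capital: 0.24 × 7.3 = 1.752 pp.
The labor force: 0.33 × 0.7 = 0.231 pp.
TFP growth = 6.9 − 4.778 = 2.122%.

2.12%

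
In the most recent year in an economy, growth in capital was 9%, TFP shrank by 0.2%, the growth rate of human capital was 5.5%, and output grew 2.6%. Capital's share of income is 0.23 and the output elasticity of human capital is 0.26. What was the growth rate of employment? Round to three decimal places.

Labor's share = 1 − 0.23 − 0.26 = 0.51.
gY = gA + 0.23×9 + 0.26×5.5 + 0.51×g.
0.51×g = 2.6 + 0.2 − 3.5 = -0.7.
g = -0.7 / 0.51 = -1.37255%.

-1.373%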